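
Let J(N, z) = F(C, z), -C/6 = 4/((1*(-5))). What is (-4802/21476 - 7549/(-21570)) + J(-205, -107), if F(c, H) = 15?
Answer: 125126839/8272095 ≈ 15.126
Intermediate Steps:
C = 24/5 (C = -24/(1*(-5)) = -24/(-5) = -24*(-1)/5 = -6*(-⅘) = 24/5 ≈ 4.8000)
J(N, z) = 15
(-4802/21476 - 7549/(-21570)) + J(-205, -107) = (-4802/21476 - 7549/(-21570)) + 15 = (-4802*1/21476 - 7549*(-1/21570)) + 15 = (-343/1534 + 7549/21570) + 15 = 1045414/8272095 + 15 = 125126839/8272095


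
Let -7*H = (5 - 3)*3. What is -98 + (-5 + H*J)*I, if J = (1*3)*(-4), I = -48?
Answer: -2462/7 ≈ -351.71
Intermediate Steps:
J = -12 (J = 3*(-4) = -12)
H = -6/7 (H = -(5 - 3)*3/7 = -2*3/7 = -⅐*6 = -6/7 ≈ -0.85714)
-98 + (-5 + H*J)*I = -98 + (-5 - 6/7*(-12))*(-48) = -98 + (-5 + 72/7)*(-48) = -98 + (37/7)*(-48) = -98 - 1776/7 = -2462/7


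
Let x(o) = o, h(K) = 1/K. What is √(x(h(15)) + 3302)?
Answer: √742965/15 ≈ 57.464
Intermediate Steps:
√(x(h(15)) + 3302) = √(1/15 + 3302) = √(49531/15) = √742965/15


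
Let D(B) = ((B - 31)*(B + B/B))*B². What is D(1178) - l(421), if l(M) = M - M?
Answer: 1876583113092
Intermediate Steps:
l(M) = 0
D(B) = B²*(1 + B)*(-31 + B) (D(B) = ((-31 + B)*(B + 1))*B² = ((-31 + B)*(1 + B))*B² = ((1 + B)*(-31 + B))*B² = B²*(1 + B)*(-31 + B))
D(1178) - l(421) = 1178²*(-31 + 1178² - 30*1178) - 1*0 = 1387684*(-31 + 1387684 - 35340) + 0 = 1387684*1352313 + 0 = 1876583113092 + 0 = 1876583113092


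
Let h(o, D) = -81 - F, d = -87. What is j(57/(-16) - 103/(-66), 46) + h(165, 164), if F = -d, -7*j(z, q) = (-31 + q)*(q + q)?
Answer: -2556/7 ≈ -365.14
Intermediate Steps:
j(z, q) = -2*q*(-31 + q)/7 (j(z, q) = -(-31 + q)*(q + q)/7 = -(-31 + q)*2*q/7 = -2*q*(-31 + q)/7)
F = 87 (F = -1*(-87) = 87)
h(o, D) = -168 (h(o, D) = -81 - 1*87 = -81 - 87 = -168)
j(57/(-16) - 103/(-66), 46) + h(165, 164) = (2/7)*46*(31 - 1*46) - 168 = (2/7)*46*(31 - 46) - 168 = (2/7)*46*(-15) - 168 = -1380/7 - 168 = -2556/7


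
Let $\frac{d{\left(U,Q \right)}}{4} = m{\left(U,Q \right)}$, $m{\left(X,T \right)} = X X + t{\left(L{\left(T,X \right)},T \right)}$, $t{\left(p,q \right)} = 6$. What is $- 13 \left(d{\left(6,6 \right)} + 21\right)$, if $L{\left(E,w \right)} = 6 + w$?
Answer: $-2457$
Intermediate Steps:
$m{\left(X,T \right)} = 6 + X^{2}$ ($m{\left(X,T \right)} = X X + 6 = X^{2} + 6 = 6 + X^{2}$)
$d{\left(U,Q \right)} = 24 + 4 U^{2}$ ($d{\left(U,Q \right)} = 4 \left(6 + U^{2}\right) = 24 + 4 U^{2}$)
$- 13 \left(d{\left(6,6 \right)} + 21\right) = - 13 \left(\left(24 + 4 \cdot 6^{2}\right) + 21\right) = - 13 \left(\left(24 + 4 \cdot 36\right) + 21\right) = - 13 \left(\left(24 + 144\right) + 21\right) = - 13 \left(168 + 21\right) = \left(-13\right) 189 = -2457$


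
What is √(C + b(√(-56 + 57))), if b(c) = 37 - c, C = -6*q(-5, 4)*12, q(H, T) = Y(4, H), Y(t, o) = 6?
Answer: 6*I*√11 ≈ 19.9*I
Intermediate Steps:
q(H, T) = 6
C = -432 (C = -6*6*12 = -36*12 = -432)
√(C + b(√(-56 + 57))) = √(-432 + (37 - √(-56 + 57))) = √(-432 + (37 - √1)) = √(-432 + (37 - 1*1)) = √(-432 + (37 - 1)) = √(-432 + 36) = √(-396) = 6*I*√11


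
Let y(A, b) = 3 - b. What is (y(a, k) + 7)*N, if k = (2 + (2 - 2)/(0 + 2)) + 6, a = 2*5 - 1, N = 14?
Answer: 28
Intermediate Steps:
a = 9 (a = 10 - 1 = 9)
k = 8 (k = (2 + 0/2) + 6 = (2 + 0*(½)) + 6 = (2 + 0) + 6 = 2 + 6 = 8)
(y(a, k) + 7)*N = ((3 - 1*8) + 7)*14 = ((3 - 8) + 7)*14 = (-5 + 7)*14 = 2*14 = 28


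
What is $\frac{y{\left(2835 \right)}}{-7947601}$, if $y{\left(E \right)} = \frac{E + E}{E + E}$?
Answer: $- \frac{1}{7947601} \approx -1.2582 \cdot 10^{-7}$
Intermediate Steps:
$y{\left(E \right)} = 1$ ($y{\left(E \right)} = \frac{2 E}{2 E} = 2 E \frac{1}{2 E} = 1$)
$\frac{y{\left(2835 \right)}}{-7947601} = 1 \frac{1}{-7947601} = 1 \left(- \frac{1}{7947601}\right) = - \frac{1}{7947601}$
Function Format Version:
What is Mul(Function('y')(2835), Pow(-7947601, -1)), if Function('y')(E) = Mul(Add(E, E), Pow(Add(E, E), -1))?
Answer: Rational(-1, 7947601) ≈ -1.2582e-7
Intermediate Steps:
Function('y')(E) = 1 (Function('y')(E) = Mul(Mul(2, E), Pow(Mul(2, E), -1)) = Mul(Mul(2, E), Mul(Rational(1, 2), Pow(E, -1))) = 1)
Mul(Function('y')(2835), Pow(-7947601, -1)) = Mul(1, Pow(-7947601, -1)) = Mul(1, Rational(-1, 7947601)) = Rational(-1, 7947601)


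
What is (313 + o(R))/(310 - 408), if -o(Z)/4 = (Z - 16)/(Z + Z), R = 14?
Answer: -2193/686 ≈ -3.1968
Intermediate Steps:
o(Z) = -2*(-16 + Z)/Z (o(Z) = -4*(Z - 16)/(Z + Z) = -4*(-16 + Z)/(2*Z) = -4*(-16 + Z)*1/(2*Z) = -2*(-16 + Z)/Z)
(313 + o(R))/(310 - 408) = (313 + (-2 + 32/14))/(310 - 408) = (313 + (-2 + 32*(1/14)))/(-98) = (313 + (-2 + 16/7))*(-1/98) = (313 + 2/7)*(-1/98) = (2193/7)*(-1/98) = -2193/686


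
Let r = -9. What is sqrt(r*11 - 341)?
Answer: 2*I*sqrt(110) ≈ 20.976*I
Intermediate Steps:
sqrt(r*11 - 341) = sqrt(-9*11 - 341) = sqrt(-99 - 341) = sqrt(-440) = 2*I*sqrt(110)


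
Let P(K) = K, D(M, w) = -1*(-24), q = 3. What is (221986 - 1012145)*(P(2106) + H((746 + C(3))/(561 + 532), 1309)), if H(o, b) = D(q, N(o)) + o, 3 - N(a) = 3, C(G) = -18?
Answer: -1840136502062/1093 ≈ -1.6836e+9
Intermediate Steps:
N(a) = 0 (N(a) = 3 - 1*3 = 3 - 3 = 0)
D(M, w) = 24
H(o, b) = 24 + o
(221986 - 1012145)*(P(2106) + H((746 + C(3))/(561 + 532), 1309)) = (221986 - 1012145)*(2106 + (24 + (746 - 18)/(561 + 532))) = -790159*(2106 + (24 + 728/1093)) = -790159*(2106 + 26960/1093) = -790159*2328818/1093 = -1840136502062/1093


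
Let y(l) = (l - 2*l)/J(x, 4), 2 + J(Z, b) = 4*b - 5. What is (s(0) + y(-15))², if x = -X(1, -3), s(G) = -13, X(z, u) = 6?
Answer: 1156/9 ≈ 128.44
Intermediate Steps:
x = -6 (x = -1*6 = -6)
J(Z, b) = -7 + 4*b (J(Z, b) = -2 + (4*b - 5) = -2 + (-5 + 4*b) = -7 + 4*b)
y(l) = -l/9 (y(l) = (l - 2*l)/(-7 + 4*4) = (-l)/(-7 + 16) = -l/9)
(s(0) + y(-15))² = (-13 - ⅑*(-15))² = (-13 + 5/3)² = (-34/3)² = 1156/9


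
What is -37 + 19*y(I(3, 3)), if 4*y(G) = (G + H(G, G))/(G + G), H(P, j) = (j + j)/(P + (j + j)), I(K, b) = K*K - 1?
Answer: -3305/96 ≈ -34.427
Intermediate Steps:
I(K, b) = -1 + K² (I(K, b) = K² - 1 = -1 + K²)
H(P, j) = 2*j/(P + 2*j) (H(P, j) = (2*j)/(P + 2*j) = 2*j/(P + 2*j))
y(G) = (⅔ + G)/(8*G) (y(G) = ((G + 2*G/(G + 2*G))/(G + G))/4 = ((G + 2*G/((3*G)))/((2*G)))/4 = ((G + 2*G*(1/(3*G)))*(1/(2*G)))/4 = ((G + ⅔)*(1/(2*G)))/4 = ((⅔ + G)*(1/(2*G)))/4 = ((⅔ + G)/(2*G))/4 = (⅔ + G)/(8*G))
-37 + 19*y(I(3, 3)) = -37 + 19*((2 + 3*(-1 + 3²))/(24*(-1 + 3²))) = -37 + 19*((2 + 3*(-1 + 9))/(24*(-1 + 9))) = -37 + 19*((1/24)*(2 + 3*8)/8) = -37 + 19*((1/24)*(⅛)*(2 + 24)) = -37 + 19*((1/24)*(⅛)*26) = -37 + 19*(13/96) = -37 + 247/96 = -3305/96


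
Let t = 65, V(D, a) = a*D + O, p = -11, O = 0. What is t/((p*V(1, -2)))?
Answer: 65/22 ≈ 2.9545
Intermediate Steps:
V(D, a) = D*a (V(D, a) = a*D + 0 = D*a + 0 = D*a)
t/((p*V(1, -2))) = 65/((-11*(-2))) = 65/22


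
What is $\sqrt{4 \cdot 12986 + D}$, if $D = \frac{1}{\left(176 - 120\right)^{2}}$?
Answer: $\frac{\sqrt{162896385}}{56} \approx 227.91$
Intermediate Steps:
$D = \frac{1}{3136}$ ($D = \frac{1}{56^{2}} = \frac{1}{3136} \approx 0.00031888$)
$\sqrt{4 \cdot 12986 + D} = \sqrt{4 \cdot 12986 + \frac{1}{3136}} = \sqrt{51944 + \frac{1}{3136}} = \sqrt{\frac{162896385}{3136}} = \frac{\sqrt{162896385}}{56}$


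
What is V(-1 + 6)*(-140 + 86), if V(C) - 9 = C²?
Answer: -1836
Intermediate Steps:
V(C) = 9 + C²
V(-1 + 6)*(-140 + 86) = (9 + (-1 + 6)²)*(-140 + 86) = (9 + 5²)*(-54) = (9 + 25)*(-54) = 34*(-54) = -1836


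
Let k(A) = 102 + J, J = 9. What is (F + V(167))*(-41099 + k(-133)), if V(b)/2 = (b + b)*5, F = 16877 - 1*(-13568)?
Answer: -1384779580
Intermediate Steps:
k(A) = 111 (k(A) = 102 + 9 = 111)
F = 30445 (F = 16877 + 13568 = 30445)
V(b) = 20*b (V(b) = 2*((b + b)*5) = 2*((2*b)*5) = 2*(10*b) = 20*b)
(F + V(167))*(-41099 + k(-133)) = (30445 + 20*167)*(-41099 + 111) = (30445 + 3340)*(-40988) = 33785*(-40988) = -1384779580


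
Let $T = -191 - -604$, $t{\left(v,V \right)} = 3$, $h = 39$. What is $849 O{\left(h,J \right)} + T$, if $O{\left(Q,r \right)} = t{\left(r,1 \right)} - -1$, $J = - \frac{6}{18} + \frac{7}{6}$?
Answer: $3809$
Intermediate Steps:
$J = \frac{5}{6}$ ($J = \left(-6\right) \frac{1}{18} + 7 \cdot \frac{1}{6} = - \frac{1}{3} + \frac{7}{6} = \frac{5}{6} \approx 0.83333$)
$T = 413$ ($T = -191 + 604 = 413$)
$O{\left(Q,r \right)} = 4$ ($O{\left(Q,r \right)} = 3 - -1 = 3 + 1 = 4$)
$849 O{\left(h,J \right)} + T = 849 \cdot 4 + 413 = 3396 + 413 = 3809$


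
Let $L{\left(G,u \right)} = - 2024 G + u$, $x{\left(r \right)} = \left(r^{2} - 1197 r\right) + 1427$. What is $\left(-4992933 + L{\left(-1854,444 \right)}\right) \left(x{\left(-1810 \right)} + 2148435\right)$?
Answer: $-9414686532276$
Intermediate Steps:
$x{\left(r \right)} = 1427 + r^{2} - 1197 r$
$L{\left(G,u \right)} = u - 2024 G$
$\left(-4992933 + L{\left(-1854,444 \right)}\right) \left(x{\left(-1810 \right)} + 2148435\right) = \left(-4992933 + \left(444 - -3752496\right)\right) \left(\left(1427 + \left(-1810\right)^{2} - -2166570\right) + 2148435\right) = \left(-4992933 + \left(444 + 3752496\right)\right) \left(\left(1427 + 3276100 + 2166570\right) + 2148435\right) = \left(-4992933 + 3752940\right) \left(5444097 + 2148435\right) = \left(-1239993\right) 7592532 = -9414686532276$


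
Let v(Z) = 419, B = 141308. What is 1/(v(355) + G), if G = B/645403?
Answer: 645403/270565165 ≈ 0.0023854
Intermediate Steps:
G = 141308/645403 ≈ 0.21895
1/(v(355) + G) = 1/(419 + 141308/645403) = 1/(270565165/645403) = 645403/270565165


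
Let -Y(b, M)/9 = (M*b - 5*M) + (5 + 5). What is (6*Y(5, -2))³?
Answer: -157464000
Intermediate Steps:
Y(b, M) = -90 + 45*M - 9*M*b (Y(b, M) = -9*((M*b - 5*M) + (5 + 5)) = -9*((-5*M + M*b) + 10) = -9*(10 - 5*M + M*b) = -90 + 45*M - 9*M*b)
(6*Y(5, -2))³ = (6*(-90 + 45*(-2) - 9*(-2)*5))³ = (6*(-90 - 90 + 90))³ = (6*(-90))³ = (-540)³ = -157464000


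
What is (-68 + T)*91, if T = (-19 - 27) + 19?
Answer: -8645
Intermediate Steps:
T = -27 (T = -46 + 19 = -27)
(-68 + T)*91 = (-68 - 27)*91 = -95*91 = -8645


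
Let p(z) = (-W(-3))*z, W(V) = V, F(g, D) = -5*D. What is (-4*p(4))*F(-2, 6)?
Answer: 1440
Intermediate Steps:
p(z) = 3*z (p(z) = (-1*(-3))*z = 3*z)
(-4*p(4))*F(-2, 6) = (-12*4)*(-5*6) = -4*12*(-30) = -48*(-30) = 1440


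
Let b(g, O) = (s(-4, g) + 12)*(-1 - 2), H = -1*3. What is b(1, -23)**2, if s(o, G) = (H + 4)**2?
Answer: 1521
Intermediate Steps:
H = -3
s(o, G) = 1 (s(o, G) = (-3 + 4)**2 = 1**2 = 1)
b(g, O) = -39 (b(g, O) = (1 + 12)*(-1 - 2) = 13*(-3) = -39)
b(1, -23)**2 = (-39)**2 = 1521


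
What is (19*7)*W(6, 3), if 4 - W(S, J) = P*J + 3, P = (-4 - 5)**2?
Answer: -32186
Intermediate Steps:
P = 81 (P = (-9)**2 = 81)
W(S, J) = 1 - 81*J (W(S, J) = 4 - (81*J + 3) = 4 - (3 + 81*J) = 4 + (-3 - 81*J) = 1 - 81*J)
(19*7)*W(6, 3) = (19*7)*(1 - 81*3) = 133*(1 - 243) = 133*(-242) = -32186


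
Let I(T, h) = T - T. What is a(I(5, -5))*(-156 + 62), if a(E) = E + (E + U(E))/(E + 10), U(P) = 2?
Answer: -94/5 ≈ -18.800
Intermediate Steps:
I(T, h) = 0
a(E) = E + (2 + E)/(10 + E) (a(E) = E + (E + 2)/(E + 10) = E + (2 + E)/(10 + E))
a(I(5, -5))*(-156 + 62) = ((2 + 0² + 11*0)/(10 + 0))*(-156 + 62) = ((2 + 0 + 0)/10)*(-94) = ((⅒)*2)*(-94) = (⅕)*(-94) = -94/5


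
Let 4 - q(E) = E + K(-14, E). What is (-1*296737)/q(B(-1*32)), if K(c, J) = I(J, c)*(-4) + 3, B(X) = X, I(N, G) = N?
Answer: 296737/95 ≈ 3123.5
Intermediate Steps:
K(c, J) = 3 - 4*J (K(c, J) = J*(-4) + 3 = -4*J + 3 = 3 - 4*J)
q(E) = 1 + 3*E (q(E) = 4 - (E + (3 - 4*E)) = 4 - (3 - 3*E) = 4 + (-3 + 3*E) = 1 + 3*E)
(-1*296737)/q(B(-1*32)) = (-1*296737)/(1 + 3*(-1*32)) = -296737/(1 + 3*(-32)) = -296737/(1 - 96) = -296737/(-95) = -296737*(-1/95) = 296737/95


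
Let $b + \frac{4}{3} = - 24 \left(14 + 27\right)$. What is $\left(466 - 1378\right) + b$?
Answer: $- \frac{5692}{3} \approx -1897.3$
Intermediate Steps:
$b = - \frac{2956}{3}$ ($b = - \frac{4}{3} - 24 \left(14 + 27\right) = - \frac{4}{3} - 984 = - \frac{2956}{3} \approx -985.33$)
$\left(466 - 1378\right) + b = \left(466 - 1378\right) - \frac{2956}{3} = -912 - \frac{2956}{3} = - \frac{5692}{3}$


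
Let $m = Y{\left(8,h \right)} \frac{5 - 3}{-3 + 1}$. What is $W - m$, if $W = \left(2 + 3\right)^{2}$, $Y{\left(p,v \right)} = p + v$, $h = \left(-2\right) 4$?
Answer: $25$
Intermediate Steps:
$h = -8$
$m = 0$ ($m = \left(8 - 8\right) \frac{5 - 3}{-3 + 1} = 0 \frac{2}{-2} = 0 \cdot 2 \left(- \frac{1}{2}\right) = 0 \left(-1\right) = 0$)
$W = 25$ ($W = 5^{2} = 25$)
$W - m = 25 - 0 = 25 + 0 = 25$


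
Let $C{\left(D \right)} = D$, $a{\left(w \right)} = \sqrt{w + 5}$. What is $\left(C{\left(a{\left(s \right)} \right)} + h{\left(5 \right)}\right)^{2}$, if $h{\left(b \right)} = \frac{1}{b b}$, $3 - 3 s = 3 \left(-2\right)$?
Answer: $\frac{5001}{625} + \frac{4 \sqrt{2}}{25} \approx 8.2279$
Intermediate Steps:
$s = 3$ ($s = 1 - \frac{3 \left(-2\right)}{3} = 1 - -2 = 1 + 2 = 3$)
$a{\left(w \right)} = \sqrt{5 + w}$
$h{\left(b \right)} = \frac{1}{b^{2}}$
$\left(C{\left(a{\left(s \right)} \right)} + h{\left(5 \right)}\right)^{2} = \left(\sqrt{5 + 3} + \frac{1}{25}\right)^{2} = \left(\sqrt{8} + \frac{1}{25}\right)^{2} = \left(2 \sqrt{2} + \frac{1}{25}\right)^{2} = \left(\frac{1}{25} + 2 \sqrt{2}\right)^{2}$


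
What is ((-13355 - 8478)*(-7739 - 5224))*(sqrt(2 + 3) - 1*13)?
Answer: -3679275327 + 283021179*sqrt(5) ≈ -3.0464e+9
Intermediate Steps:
((-13355 - 8478)*(-7739 - 5224))*(sqrt(2 + 3) - 1*13) = (-21833*(-12963))*(sqrt(5) - 13) = 283021179*(-13 + sqrt(5)) = -3679275327 + 283021179*sqrt(5)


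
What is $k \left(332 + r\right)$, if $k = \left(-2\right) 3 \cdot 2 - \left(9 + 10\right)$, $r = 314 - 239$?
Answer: $-12617$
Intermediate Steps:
$r = 75$
$k = -31$ ($k = \left(-6\right) 2 - 19 = -12 - 19 = -31$)
$k \left(332 + r\right) = - 31 \left(332 + 75\right) = \left(-31\right) 407 = -12617$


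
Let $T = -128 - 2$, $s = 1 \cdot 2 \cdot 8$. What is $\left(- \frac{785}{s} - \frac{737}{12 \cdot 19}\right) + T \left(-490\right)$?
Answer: $\frac{58046707}{912} \approx 63648.0$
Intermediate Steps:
$s = 16$ ($s = 2 \cdot 8 = 16$)
$T = -130$ ($T = -128 - 2 = -130$)
$\left(- \frac{785}{s} - \frac{737}{12 \cdot 19}\right) + T \left(-490\right) = \left(- \frac{785}{16} - \frac{737}{12 \cdot 19}\right) - -63700 = \left(\left(-785\right) \frac{1}{16} - \frac{737}{228}\right) + 63700 = \left(- \frac{785}{16} - \frac{737}{228}\right) + 63700 = - \frac{47693}{912} + 63700 = \frac{58046707}{912}$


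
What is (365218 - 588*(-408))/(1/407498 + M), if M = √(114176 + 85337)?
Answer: -246586004756/33130055400858051 + 100483303766060488*√199513/33130055400858051 ≈ 1354.7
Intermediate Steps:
M = √199513 ≈ 446.67
(365218 - 588*(-408))/(1/407498 + M) = (365218 - 588*(-408))/(1/407498 + √199513) = (365218 + 239904)/(1/407498 + √199513) = 605122/(1/407498 + √199513)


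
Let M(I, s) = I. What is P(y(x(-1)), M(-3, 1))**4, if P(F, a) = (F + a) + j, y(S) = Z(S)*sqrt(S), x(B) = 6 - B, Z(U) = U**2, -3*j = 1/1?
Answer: 22971262969/81 - 296671480*sqrt(7)/27 ≈ 2.5452e+8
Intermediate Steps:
j = -1/3 (j = -1/(3*1) = -1/3 ≈ -0.33333)
y(S) = S**(5/2) (y(S) = S**2*sqrt(S) = S**(5/2))
P(F, a) = -1/3 + F + a (P(F, a) = (F + a) - 1/3 = -1/3 + F + a)
P(y(x(-1)), M(-3, 1))**4 = (-1/3 + (6 - 1*(-1))**(5/2) - 3)**4 = (-1/3 + (6 + 1)**(5/2) - 3)**4 = (-1/3 + 7**(5/2) - 3)**4 = (-1/3 + 49*sqrt(7) - 3)**4 = (-10/3 + 49*sqrt(7))**4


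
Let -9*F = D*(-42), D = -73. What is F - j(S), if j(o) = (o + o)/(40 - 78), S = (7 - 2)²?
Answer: -19343/57 ≈ -339.35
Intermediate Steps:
S = 25 (S = 5² = 25)
F = -1022/3 (F = -(-73)*(-42)/9 = -⅑*3066 = -1022/3 ≈ -340.67)
j(o) = -o/19 (j(o) = (2*o)/(-38) = (2*o)*(-1/38) = -o/19)
F - j(S) = -1022/3 - (-1)*25/19 = -1022/3 - 1*(-25/19) = -1022/3 + 25/19 = -19343/57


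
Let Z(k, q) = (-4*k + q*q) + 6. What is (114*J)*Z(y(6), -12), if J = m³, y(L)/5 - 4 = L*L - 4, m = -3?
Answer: 1754460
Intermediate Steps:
y(L) = 5*L² (y(L) = 20 + 5*(L*L - 4) = 20 + 5*(L² - 4) = 20 + 5*(-4 + L²) = 20 + (-20 + 5*L²) = 5*L²)
Z(k, q) = 6 + q² - 4*k (Z(k, q) = (-4*k + q²) + 6 = (q² - 4*k) + 6 = 6 + q² - 4*k)
J = -27 (J = (-3)³ = -27)
(114*J)*Z(y(6), -12) = (114*(-27))*(6 + (-12)² - 20*6²) = -3078*(6 + 144 - 20*36) = -3078*(6 + 144 - 4*180) = -3078*(6 + 144 - 720) = -3078*(-570) = 1754460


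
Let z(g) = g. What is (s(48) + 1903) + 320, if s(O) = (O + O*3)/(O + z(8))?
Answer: 15585/7 ≈ 2226.4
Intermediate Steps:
s(O) = 4*O/(8 + O) (s(O) = (O + O*3)/(O + 8) = (O + 3*O)/(8 + O) = (4*O)/(8 + O) = 4*O/(8 + O))
(s(48) + 1903) + 320 = (4*48/(8 + 48) + 1903) + 320 = (4*48/56 + 1903) + 320 = (4*48*(1/56) + 1903) + 320 = (24/7 + 1903) + 320 = 13345/7 + 320 = 15585/7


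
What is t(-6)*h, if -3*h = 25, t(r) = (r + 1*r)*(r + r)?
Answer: -1200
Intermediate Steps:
t(r) = 4*r² (t(r) = (r + r)*(2*r) = (2*r)*(2*r) = 4*r²)
h = -25/3 (h = -⅓*25 = -25/3 ≈ -8.3333)
t(-6)*h = (4*(-6)²)*(-25/3) = (4*36)*(-25/3) = 144*(-25/3) = -1200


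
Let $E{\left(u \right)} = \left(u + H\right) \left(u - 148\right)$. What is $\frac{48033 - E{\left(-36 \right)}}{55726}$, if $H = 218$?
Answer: $\frac{7411}{5066} \approx 1.4629$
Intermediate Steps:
$E{\left(u \right)} = \left(-148 + u\right) \left(218 + u\right)$ ($E{\left(u \right)} = \left(u + 218\right) \left(u - 148\right) = \left(218 + u\right) \left(-148 + u\right) = \left(-148 + u\right) \left(218 + u\right)$)
$\frac{48033 - E{\left(-36 \right)}}{55726} = \frac{48033 - \left(-32264 + \left(-36\right)^{2} + 70 \left(-36\right)\right)}{55726} = \left(48033 - \left(-32264 + 1296 - 2520\right)\right) \frac{1}{55726} = \left(48033 - -33488\right) \frac{1}{55726} = \left(48033 + 33488\right) \frac{1}{55726} = 81521 \cdot \frac{1}{55726} = \frac{7411}{5066}$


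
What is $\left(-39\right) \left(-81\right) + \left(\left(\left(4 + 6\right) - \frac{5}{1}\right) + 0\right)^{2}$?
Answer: $3184$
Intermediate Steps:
$\left(-39\right) \left(-81\right) + \left(\left(\left(4 + 6\right) - \frac{5}{1}\right) + 0\right)^{2} = 3159 + \left(\left(10 - 5\right) + 0\right)^{2} = 3159 + \left(5 + 0\right)^{2} = 3159 + 5^{2} = 3159 + 25 = 3184$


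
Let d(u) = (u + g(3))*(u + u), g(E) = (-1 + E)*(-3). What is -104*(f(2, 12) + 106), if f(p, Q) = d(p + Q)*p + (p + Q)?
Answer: -59072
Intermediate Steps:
g(E) = 3 - 3*E
d(u) = 2*u*(-6 + u) (d(u) = (u + (3 - 3*3))*(u + u) = (u + (3 - 9))*(2*u) = (u - 6)*(2*u) = (-6 + u)*(2*u) = 2*u*(-6 + u))
f(p, Q) = Q + p + 2*p*(Q + p)*(-6 + Q + p) (f(p, Q) = (2*(p + Q)*(-6 + (p + Q)))*p + (p + Q) = (2*(Q + p)*(-6 + (Q + p)))*p + (Q + p) = (2*(Q + p)*(-6 + Q + p))*p + (Q + p) = 2*p*(Q + p)*(-6 + Q + p) + (Q + p) = Q + p + 2*p*(Q + p)*(-6 + Q + p))
-104*(f(2, 12) + 106) = -104*((12 + 2 + 2*2*(12 + 2)*(-6 + 12 + 2)) + 106) = -104*((12 + 2 + 2*2*14*8) + 106) = -104*((12 + 2 + 448) + 106) = -104*(462 + 106) = -104*568 = -59072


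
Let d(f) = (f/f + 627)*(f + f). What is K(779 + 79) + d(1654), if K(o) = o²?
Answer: 2813588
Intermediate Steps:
d(f) = 1256*f (d(f) = (1 + 627)*(2*f) = 628*(2*f) = 1256*f)
K(779 + 79) + d(1654) = (779 + 79)² + 1256*1654 = 858² + 2077424 = 736164 + 2077424 = 2813588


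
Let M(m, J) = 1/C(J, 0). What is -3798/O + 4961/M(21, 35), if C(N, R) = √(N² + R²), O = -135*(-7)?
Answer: 18231253/105 ≈ 1.7363e+5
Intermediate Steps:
O = 945
M(m, J) = (J²)^(-½) (M(m, J) = 1/(√(J² + 0²)) = 1/(√(J² + 0)) = 1/(√(J²)) = (J²)^(-½))
-3798/O + 4961/M(21, 35) = -3798/945 + 4961/((35²)^(-½)) = -3798*1/945 + 4961/(1225^(-½)) = -422/105 + 4961/(1/35) = -422/105 + 4961*35 = -422/105 + 173635 = 18231253/105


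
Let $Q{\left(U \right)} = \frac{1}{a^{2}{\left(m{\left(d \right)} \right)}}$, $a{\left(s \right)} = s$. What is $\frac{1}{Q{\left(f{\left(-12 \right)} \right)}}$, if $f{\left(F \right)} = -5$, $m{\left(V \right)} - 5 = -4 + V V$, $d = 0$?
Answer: $1$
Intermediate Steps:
$m{\left(V \right)} = 1 + V^{2}$ ($m{\left(V \right)} = 5 + \left(-4 + V V\right) = 5 + \left(-4 + V^{2}\right) = 1 + V^{2}$)
$Q{\left(U \right)} = 1$ ($Q{\left(U \right)} = \frac{1}{\left(1 + 0^{2}\right)^{2}} = \frac{1}{\left(1 + 0\right)^{2}} = \frac{1}{1^{2}} = 1^{-1} = 1$)
$\frac{1}{Q{\left(f{\left(-12 \right)} \right)}} = 1^{-1} = 1$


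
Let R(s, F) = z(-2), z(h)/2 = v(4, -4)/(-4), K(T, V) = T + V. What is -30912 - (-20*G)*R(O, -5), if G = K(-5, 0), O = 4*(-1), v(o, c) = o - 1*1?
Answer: -30762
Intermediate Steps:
v(o, c) = -1 + o (v(o, c) = o - 1 = -1 + o)
O = -4
z(h) = -3/2 (z(h) = 2*((-1 + 4)/(-4)) = 2*(3*(-1/4)) = 2*(-3/4) = -3/2)
R(s, F) = -3/2
G = -5 (G = -5 + 0 = -5)
-30912 - (-20*G)*R(O, -5) = -30912 - (-20*(-5))*(-3)/2 = -30912 - 100*(-3)/2 = -30912 - 1*(-150) = -30912 + 150 = -30762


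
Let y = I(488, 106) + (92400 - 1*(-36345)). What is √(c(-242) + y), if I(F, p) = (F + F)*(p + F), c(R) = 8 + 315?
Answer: 2*√177203 ≈ 841.91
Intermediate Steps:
c(R) = 323
I(F, p) = 2*F*(F + p) (I(F, p) = (2*F)*(F + p) = 2*F*(F + p))
y = 708489 (y = 2*488*(488 + 106) + (92400 - 1*(-36345)) = 2*488*594 + (92400 + 36345) = 579744 + 128745 = 708489)
√(c(-242) + y) = √(323 + 708489) = √708812 = 2*√177203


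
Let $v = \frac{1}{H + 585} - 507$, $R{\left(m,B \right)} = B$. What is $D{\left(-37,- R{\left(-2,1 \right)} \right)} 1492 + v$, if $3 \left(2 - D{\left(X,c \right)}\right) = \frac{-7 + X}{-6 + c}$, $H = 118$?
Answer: $- \frac{9582572}{14763} \approx -649.09$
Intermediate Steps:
$D{\left(X,c \right)} = 2 - \frac{-7 + X}{3 \left(-6 + c\right)}$ ($D{\left(X,c \right)} = 2 - \frac{\left(-7 + X\right) \frac{1}{-6 + c}}{3} = 2 - \frac{\frac{1}{-6 + c} \left(-7 + X\right)}{3} = 2 - \frac{-7 + X}{3 \left(-6 + c\right)}$)
$v = - \frac{356420}{703}$ ($v = \frac{1}{118 + 585} - 507 = \frac{1}{703} - 507 = - \frac{356420}{703} \approx -507.0$)
$D{\left(-37,- R{\left(-2,1 \right)} \right)} 1492 + v = \frac{-29 - -37 + 6 \left(\left(-1\right) 1\right)}{3 \left(-6 - 1\right)} 1492 - \frac{356420}{703} = \frac{-29 + 37 + 6 \left(-1\right)}{3 \left(-6 - 1\right)} 1492 - \frac{356420}{703} = \frac{-29 + 37 - 6}{3 \left(-7\right)} 1492 - \frac{356420}{703} = \frac{1}{3} \left(- \frac{1}{7}\right) 2 \cdot 1492 - \frac{356420}{703} = \left(- \frac{2}{21}\right) 1492 - \frac{356420}{703} = - \frac{2984}{21} - \frac{356420}{703} = - \frac{9582572}{14763}$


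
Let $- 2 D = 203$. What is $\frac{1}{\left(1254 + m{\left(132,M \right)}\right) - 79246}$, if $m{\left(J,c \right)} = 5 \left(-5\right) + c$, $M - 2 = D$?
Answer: $- \frac{2}{156233} \approx -1.2801 \cdot 10^{-5}$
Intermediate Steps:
$D = - \frac{203}{2}$ ($D = \left(- \frac{1}{2}\right) 203 = - \frac{203}{2} \approx -101.5$)
$M = - \frac{199}{2}$ ($M = 2 - \frac{203}{2} = - \frac{199}{2} \approx -99.5$)
$m{\left(J,c \right)} = -25 + c$
$\frac{1}{\left(1254 + m{\left(132,M \right)}\right) - 79246} = \frac{1}{\left(1254 - \frac{249}{2}\right) - 79246} = \frac{1}{\frac{2259}{2} - 79246} = \frac{1}{- \frac{156233}{2}} = - \frac{2}{156233}$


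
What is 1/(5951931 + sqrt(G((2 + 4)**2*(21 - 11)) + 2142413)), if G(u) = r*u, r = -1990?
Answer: 5951931/35425481202748 - sqrt(1426013)/35425481202748 ≈ 1.6798e-7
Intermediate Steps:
G(u) = -1990*u
1/(5951931 + sqrt(G((2 + 4)**2*(21 - 11)) + 2142413)) = 1/(5951931 + sqrt(-1990*(2 + 4)**2*(21 - 11) + 2142413)) = 1/(5951931 + sqrt(-1990*6**2*10 + 2142413)) = 1/(5951931 + sqrt(-71640*10 + 2142413)) = 1/(5951931 + sqrt(-1990*360 + 2142413)) = 1/(5951931 + sqrt(-716400 + 2142413)) = 1/(5951931 + sqrt(1426013))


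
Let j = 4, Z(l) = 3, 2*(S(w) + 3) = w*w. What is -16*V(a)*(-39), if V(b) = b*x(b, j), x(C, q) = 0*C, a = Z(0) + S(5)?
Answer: 0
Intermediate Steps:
S(w) = -3 + w²/2 (S(w) = -3 + (w*w)/2 = -3 + w²/2)
a = 25/2 (a = 3 + (-3 + (½)*5²) = 3 + (-3 + (½)*25) = 3 + (-3 + 25/2) = 3 + 19/2 = 25/2 ≈ 12.500)
x(C, q) = 0
V(b) = 0 (V(b) = b*0 = 0)
-16*V(a)*(-39) = -16*0*(-39) = 0*(-39) = 0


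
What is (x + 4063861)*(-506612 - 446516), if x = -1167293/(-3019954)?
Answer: -5848714826440635468/1509977 ≈ -3.8734e+12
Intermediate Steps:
x = 1167293/3019954 (x = -1167293*(-1/3019954) = 1167293/3019954 ≈ 0.38653)
(x + 4063861)*(-506612 - 446516) = (1167293/3019954 + 4063861)*(-506612 - 446516) = (12272674449687/3019954)*(-953128) = -5848714826440635468/1509977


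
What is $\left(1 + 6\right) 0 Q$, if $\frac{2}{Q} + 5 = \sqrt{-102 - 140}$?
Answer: $0$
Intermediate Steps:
$Q = \frac{2}{-5 + 11 i \sqrt{2}}$ ($Q = \frac{2}{-5 + \sqrt{-102 - 140}} = \frac{2}{-5 + \sqrt{-242}} = \frac{2}{-5 + 11 i \sqrt{2}} \approx -0.037453 - 0.11653 i$)
$\left(1 + 6\right) 0 Q = \left(1 + 6\right) 0 \left(- \frac{10}{267} - \frac{22 i \sqrt{2}}{267}\right) = 7 \cdot 0 \left(- \frac{10}{267} - \frac{22 i \sqrt{2}}{267}\right) = 0 \left(- \frac{10}{267} - \frac{22 i \sqrt{2}}{267}\right) = 0$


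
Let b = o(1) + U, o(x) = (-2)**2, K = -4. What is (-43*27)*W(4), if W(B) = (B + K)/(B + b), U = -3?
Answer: 0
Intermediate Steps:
o(x) = 4
b = 1 (b = 4 - 3 = 1)
W(B) = (-4 + B)/(1 + B) (W(B) = (B - 4)/(B + 1) = (-4 + B)/(1 + B))
(-43*27)*W(4) = (-43*27)*((-4 + 4)/(1 + 4)) = -1161*0/5 = -1161*0 = 0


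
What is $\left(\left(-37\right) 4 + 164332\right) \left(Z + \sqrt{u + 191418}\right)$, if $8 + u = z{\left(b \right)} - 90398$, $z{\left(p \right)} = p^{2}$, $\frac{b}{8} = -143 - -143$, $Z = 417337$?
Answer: $68520058008 + 328368 \sqrt{25253} \approx 6.8572 \cdot 10^{10}$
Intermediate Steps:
$b = 0$ ($b = 8 \left(-143 - -143\right) = 8 \left(-143 + 143\right) = 8 \cdot 0 = 0$)
$u = -90406$ ($u = -8 + \left(0^{2} - 90398\right) = -8 + \left(0 - 90398\right) = -8 - 90398 = -90406$)
$\left(\left(-37\right) 4 + 164332\right) \left(Z + \sqrt{u + 191418}\right) = \left(\left(-37\right) 4 + 164332\right) \left(417337 + \sqrt{-90406 + 191418}\right) = \left(-148 + 164332\right) \left(417337 + \sqrt{101012}\right) = 164184 \left(417337 + 2 \sqrt{25253}\right) = 68520058008 + 328368 \sqrt{25253}$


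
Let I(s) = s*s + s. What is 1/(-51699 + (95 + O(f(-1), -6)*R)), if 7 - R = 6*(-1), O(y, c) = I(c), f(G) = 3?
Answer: -1/51214 ≈ -1.9526e-5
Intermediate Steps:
I(s) = s + s² (I(s) = s² + s = s + s²)
O(y, c) = c*(1 + c)
R = 13 (R = 7 - 6*(-1) = 7 - 1*(-6) = 7 + 6 = 13)
1/(-51699 + (95 + O(f(-1), -6)*R)) = 1/(-51699 + (95 - 6*(1 - 6)*13)) = 1/(-51699 + (95 - 6*(-5)*13)) = 1/(-51699 + (95 + 30*13)) = 1/(-51699 + (95 + 390)) = 1/(-51699 + 485) = 1/(-51214) = -1/51214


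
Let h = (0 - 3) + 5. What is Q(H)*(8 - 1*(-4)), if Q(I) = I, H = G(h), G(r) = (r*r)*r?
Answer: 96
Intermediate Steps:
h = 2 (h = -3 + 5 = 2)
G(r) = r³ (G(r) = r²*r = r³)
H = 8 (H = 2³ = 8)
Q(H)*(8 - 1*(-4)) = 8*(8 - 1*(-4)) = 8*(8 + 4) = 8*12 = 96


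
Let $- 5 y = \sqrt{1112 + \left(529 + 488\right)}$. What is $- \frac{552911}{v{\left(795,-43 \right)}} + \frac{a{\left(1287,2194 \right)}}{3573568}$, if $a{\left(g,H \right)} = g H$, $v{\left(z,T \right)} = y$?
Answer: $\frac{1411839}{1786784} + \frac{2764555 \sqrt{2129}}{2129} \approx 59916.0$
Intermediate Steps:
$y = - \frac{\sqrt{2129}}{5}$ ($y = - \frac{\sqrt{1112 + \left(529 + 488\right)}}{5} = - \frac{\sqrt{1112 + 1017}}{5} = - \frac{\sqrt{2129}}{5} \approx -9.2282$)
$v{\left(z,T \right)} = - \frac{\sqrt{2129}}{5}$
$a{\left(g,H \right)} = H g$
$- \frac{552911}{v{\left(795,-43 \right)}} + \frac{a{\left(1287,2194 \right)}}{3573568} = - \frac{552911}{\left(- \frac{1}{5}\right) \sqrt{2129}} + \frac{2194 \cdot 1287}{3573568} = - 552911 \left(- \frac{5 \sqrt{2129}}{2129}\right) + 2823678 \cdot \frac{1}{3573568} = \frac{2764555 \sqrt{2129}}{2129} + \frac{1411839}{1786784} = \frac{1411839}{1786784} + \frac{2764555 \sqrt{2129}}{2129}$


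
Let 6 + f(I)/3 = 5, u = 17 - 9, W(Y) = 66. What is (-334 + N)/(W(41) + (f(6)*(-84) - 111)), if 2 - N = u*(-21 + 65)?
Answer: -76/23 ≈ -3.3043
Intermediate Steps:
u = 8
f(I) = -3 (f(I) = -18 + 3*5 = -18 + 15 = -3)
N = -350 (N = 2 - 8*(-21 + 65) = 2 - 8*44 = 2 - 1*352 = 2 - 352 = -350)
(-334 + N)/(W(41) + (f(6)*(-84) - 111)) = (-334 - 350)/(66 + (-3*(-84) - 111)) = -684/(66 + (252 - 111)) = -684/(66 + 141) = -684/207 = -684*1/207 = -76/23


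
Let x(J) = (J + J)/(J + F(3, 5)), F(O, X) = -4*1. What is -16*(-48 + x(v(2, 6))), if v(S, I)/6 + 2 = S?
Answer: 768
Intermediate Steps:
F(O, X) = -4
v(S, I) = -12 + 6*S
x(J) = 2*J/(-4 + J) (x(J) = (J + J)/(J - 4) = (2*J)/(-4 + J) = 2*J/(-4 + J))
-16*(-48 + x(v(2, 6))) = -16*(-48 + 2*(-12 + 6*2)/(-4 + (-12 + 6*2))) = -16*(-48 + 2*(-12 + 12)/(-4 + (-12 + 12))) = -16*(-48 + 2*0/(-4 + 0)) = -16*(-48 + 2*0/(-4)) = -16*(-48 + 2*0*(-¼)) = -16*(-48 + 0) = -16*(-48) = 768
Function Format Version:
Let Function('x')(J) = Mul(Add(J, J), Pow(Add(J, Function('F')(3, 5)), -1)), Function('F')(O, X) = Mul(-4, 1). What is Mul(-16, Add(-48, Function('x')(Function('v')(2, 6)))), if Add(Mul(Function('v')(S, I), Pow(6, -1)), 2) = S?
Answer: 768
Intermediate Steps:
Function('F')(O, X) = -4
Function('v')(S, I) = Add(-12, Mul(6, S))
Function('x')(J) = Mul(2, J, Pow(Add(-4, J), -1)) (Function('x')(J) = Mul(Add(J, J), Pow(Add(J, -4), -1)) = Mul(Mul(2, J), Pow(Add(-4, J), -1)) = Mul(2, J, Pow(Add(-4, J), -1)))
Mul(-16, Add(-48, Function('x')(Function('v')(2, 6)))) = Mul(-16, Add(-48, Mul(2, Add(-12, Mul(6, 2)), Pow(Add(-4, Add(-12, Mul(6, 2))), -1)))) = Mul(-16, Add(-48, Mul(2, Add(-12, 12), Pow(Add(-4, Add(-12, 12)), -1)))) = Mul(-16, Add(-48, Mul(2, 0, Pow(Add(-4, 0), -1)))) = Mul(-16, Add(-48, Mul(2, 0, Pow(-4, -1)))) = Mul(-16, Add(-48, Mul(2, 0, Rational(-1, 4)))) = Mul(-16, Add(-48, 0)) = Mul(-16, -48) = 768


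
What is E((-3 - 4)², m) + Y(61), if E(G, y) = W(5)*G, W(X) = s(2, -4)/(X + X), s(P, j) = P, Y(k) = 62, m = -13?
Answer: 359/5 ≈ 71.800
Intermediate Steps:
W(X) = 1/X (W(X) = 2/(X + X) = 2/((2*X)) = 2*(1/(2*X)) = 1/X)
E(G, y) = G/5
E((-3 - 4)², m) + Y(61) = (-3 - 4)²/5 + 62 = (⅕)*(-7)² + 62 = (⅕)*49 + 62 = 49/5 + 62 = 359/5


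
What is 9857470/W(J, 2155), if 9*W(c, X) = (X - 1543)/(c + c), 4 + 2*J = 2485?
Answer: 12228191535/34 ≈ 3.5965e+8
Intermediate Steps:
J = 2481/2 (J = -2 + (½)*2485 = -2 + 2485/2 = 2481/2 ≈ 1240.5)
W(c, X) = (-1543 + X)/(18*c) (W(c, X) = ((X - 1543)/(c + c))/9 = ((-1543 + X)/((2*c)))/9 = ((-1543 + X)*(1/(2*c)))/9 = ((-1543 + X)/(2*c))/9 = (-1543 + X)/(18*c))
9857470/W(J, 2155) = 9857470/(((-1543 + 2155)/(18*(2481/2)))) = 9857470/(((1/18)*(2/2481)*612)) = 9857470/(68/2481) = 9857470*(2481/68) = 12228191535/34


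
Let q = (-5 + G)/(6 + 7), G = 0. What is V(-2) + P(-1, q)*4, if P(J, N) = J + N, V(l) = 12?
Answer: 84/13 ≈ 6.4615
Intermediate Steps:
q = -5/13 (q = (-5 + 0)/(6 + 7) = -5/13 ≈ -0.38462)
V(-2) + P(-1, q)*4 = 12 + (-1 - 5/13)*4 = 12 - 18/13*4 = 12 - 72/13 = 84/13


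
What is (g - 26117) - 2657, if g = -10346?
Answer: -39120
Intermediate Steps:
(g - 26117) - 2657 = (-10346 - 26117) - 2657 = -36463 - 2657 = -39120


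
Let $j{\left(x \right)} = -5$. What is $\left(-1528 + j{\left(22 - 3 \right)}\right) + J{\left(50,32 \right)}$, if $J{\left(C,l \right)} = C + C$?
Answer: $-1433$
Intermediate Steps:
$J{\left(C,l \right)} = 2 C$
$\left(-1528 + j{\left(22 - 3 \right)}\right) + J{\left(50,32 \right)} = \left(-1528 - 5\right) + 2 \cdot 50 = -1533 + 100 = -1433$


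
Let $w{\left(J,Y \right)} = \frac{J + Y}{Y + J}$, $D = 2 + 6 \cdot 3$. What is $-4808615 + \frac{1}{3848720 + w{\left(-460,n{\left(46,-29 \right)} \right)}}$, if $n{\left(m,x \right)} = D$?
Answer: $- \frac{18507017531414}{3848721} \approx -4.8086 \cdot 10^{6}$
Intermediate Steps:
$D = 20$ ($D = 2 + 18 = 20$)
$n{\left(m,x \right)} = 20$
$w{\left(J,Y \right)} = 1$ ($w{\left(J,Y \right)} = \frac{J + Y}{J + Y} = 1$)
$-4808615 + \frac{1}{3848720 + w{\left(-460,n{\left(46,-29 \right)} \right)}} = -4808615 + \frac{1}{3848720 + 1} = -4808615 + \frac{1}{3848721} = - \frac{18507017531414}{3848721}$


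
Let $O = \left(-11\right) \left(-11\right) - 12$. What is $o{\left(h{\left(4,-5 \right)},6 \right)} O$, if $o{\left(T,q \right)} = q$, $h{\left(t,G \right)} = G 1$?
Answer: $654$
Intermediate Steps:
$h{\left(t,G \right)} = G$
$O = 109$ ($O = 121 - 12 = 109$)
$o{\left(h{\left(4,-5 \right)},6 \right)} O = 6 \cdot 109 = 654$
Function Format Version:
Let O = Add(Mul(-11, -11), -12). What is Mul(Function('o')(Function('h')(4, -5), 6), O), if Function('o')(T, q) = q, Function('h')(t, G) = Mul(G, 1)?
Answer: 654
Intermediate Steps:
Function('h')(t, G) = G
O = 109 (O = Add(121, -12) = 109)
Mul(Function('o')(Function('h')(4, -5), 6), O) = Mul(6, 109) = 654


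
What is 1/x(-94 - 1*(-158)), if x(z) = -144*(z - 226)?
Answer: 1/23328 ≈ 4.2867e-5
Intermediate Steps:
x(z) = 32544 - 144*z (x(z) = -144*(-226 + z) = 32544 - 144*z)
1/x(-94 - 1*(-158)) = 1/(32544 - 144*(-94 - 1*(-158))) = 1/(32544 - 144*(-94 + 158)) = 1/(32544 - 144*64) = 1/(32544 - 9216) = 1/23328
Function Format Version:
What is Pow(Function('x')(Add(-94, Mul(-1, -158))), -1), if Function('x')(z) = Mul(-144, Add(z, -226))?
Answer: Rational(1, 23328) ≈ 4.2867e-5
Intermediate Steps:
Function('x')(z) = Add(32544, Mul(-144, z)) (Function('x')(z) = Mul(-144, Add(-226, z)) = Add(32544, Mul(-144, z)))
Pow(Function('x')(Add(-94, Mul(-1, -158))), -1) = Pow(Add(32544, Mul(-144, Add(-94, Mul(-1, -158)))), -1) = Pow(Add(32544, Mul(-144, Add(-94, 158))), -1) = Pow(Add(32544, Mul(-144, 64)), -1) = Pow(Add(32544, -9216), -1) = Pow(23328, -1) = Rational(1, 23328)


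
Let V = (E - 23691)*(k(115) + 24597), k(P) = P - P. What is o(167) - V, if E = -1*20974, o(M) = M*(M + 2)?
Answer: 1098653228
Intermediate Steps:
o(M) = M*(2 + M)
k(P) = 0
E = -20974
V = -1098625005 (V = (-20974 - 23691)*(0 + 24597) = -44665*24597 = -1098625005)
o(167) - V = 167*(2 + 167) - 1*(-1098625005) = 167*169 + 1098625005 = 28223 + 1098625005 = 1098653228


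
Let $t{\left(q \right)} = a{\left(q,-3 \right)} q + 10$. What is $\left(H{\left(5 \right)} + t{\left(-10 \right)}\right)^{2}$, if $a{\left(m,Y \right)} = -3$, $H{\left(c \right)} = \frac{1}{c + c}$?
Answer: $\frac{160801}{100} \approx 1608.0$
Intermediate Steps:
$H{\left(c \right)} = \frac{1}{2 c}$
$t{\left(q \right)} = 10 - 3 q$ ($t{\left(q \right)} = - 3 q + 10 = 10 - 3 q$)
$\left(H{\left(5 \right)} + t{\left(-10 \right)}\right)^{2} = \left(\frac{1}{2 \cdot 5} + \left(10 - -30\right)\right)^{2} = \left(\frac{1}{2} \cdot \frac{1}{5} + \left(10 + 30\right)\right)^{2} = \left(\frac{1}{10} + 40\right)^{2} = \left(\frac{401}{10}\right)^{2} = \frac{160801}{100}$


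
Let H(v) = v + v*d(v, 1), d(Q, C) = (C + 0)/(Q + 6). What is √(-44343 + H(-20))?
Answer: I*√2173717/7 ≈ 210.62*I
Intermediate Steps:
d(Q, C) = C/(6 + Q)
H(v) = v + v/(6 + v) (H(v) = v + v*(1/(6 + v)) = v + v/(6 + v))
√(-44343 + H(-20)) = √(-44343 - 20*(7 - 20)/(6 - 20)) = √(-44343 - 20*(-13)/(-14)) = √(-44343 - 20*(-1/14)*(-13)) = √(-44343 - 130/7) = √(-310531/7) = I*√2173717/7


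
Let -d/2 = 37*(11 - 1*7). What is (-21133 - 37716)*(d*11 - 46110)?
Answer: 2905139734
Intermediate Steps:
d = -296 (d = -74*(11 - 1*7) = -74*(11 - 7) = -74*4 = -2*148 = -296)
(-21133 - 37716)*(d*11 - 46110) = (-21133 - 37716)*(-296*11 - 46110) = -58849*(-3256 - 46110) = -58849*(-49366) = 2905139734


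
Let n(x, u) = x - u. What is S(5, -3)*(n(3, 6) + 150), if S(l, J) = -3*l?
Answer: -2205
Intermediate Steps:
S(5, -3)*(n(3, 6) + 150) = (-3*5)*((3 - 1*6) + 150) = -15*((3 - 6) + 150) = -15*(-3 + 150) = -15*147 = -2205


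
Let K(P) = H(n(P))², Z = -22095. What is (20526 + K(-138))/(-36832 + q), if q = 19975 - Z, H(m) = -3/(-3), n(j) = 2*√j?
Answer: 20527/5238 ≈ 3.9189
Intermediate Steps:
H(m) = 1 (H(m) = -3*(-⅓) = 1)
q = 42070 (q = 19975 - 1*(-22095) = 19975 + 22095 = 42070)
K(P) = 1 (K(P) = 1² = 1)
(20526 + K(-138))/(-36832 + q) = (20526 + 1)/(-36832 + 42070) = 20527/5238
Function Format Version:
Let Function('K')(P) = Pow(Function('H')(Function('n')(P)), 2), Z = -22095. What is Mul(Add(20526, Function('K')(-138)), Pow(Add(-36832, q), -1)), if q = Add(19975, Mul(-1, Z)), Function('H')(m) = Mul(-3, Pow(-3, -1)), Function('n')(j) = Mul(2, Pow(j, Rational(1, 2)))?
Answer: Rational(20527, 5238) ≈ 3.9189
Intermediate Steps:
Function('H')(m) = 1 (Function('H')(m) = Mul(-3, Rational(-1, 3)) = 1)
q = 42070 (q = Add(19975, Mul(-1, -22095)) = Add(19975, 22095) = 42070)
Function('K')(P) = 1 (Function('K')(P) = Pow(1, 2) = 1)
Mul(Add(20526, Function('K')(-138)), Pow(Add(-36832, q), -1)) = Mul(Add(20526, 1), Pow(Add(-36832, 42070), -1)) = Mul(20527, Pow(5238, -1)) = Mul(20527, Rational(1, 5238)) = Rational(20527, 5238)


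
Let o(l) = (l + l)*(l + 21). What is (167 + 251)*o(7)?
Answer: 163856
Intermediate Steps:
o(l) = 2*l*(21 + l) (o(l) = (2*l)*(21 + l) = 2*l*(21 + l))
(167 + 251)*o(7) = (167 + 251)*(2*7*(21 + 7)) = 418*(2*7*28) = 418*392 = 163856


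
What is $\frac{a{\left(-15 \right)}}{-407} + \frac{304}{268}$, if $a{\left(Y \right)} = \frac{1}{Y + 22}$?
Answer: $\frac{216457}{190883} \approx 1.134$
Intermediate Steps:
$a{\left(Y \right)} = \frac{1}{22 + Y}$
$\frac{a{\left(-15 \right)}}{-407} + \frac{304}{268} = \frac{1}{\left(22 - 15\right) \left(-407\right)} + \frac{304}{268} = \frac{1}{7} \left(- \frac{1}{407}\right) + 304 \cdot \frac{1}{268} = \frac{1}{7} \left(- \frac{1}{407}\right) + \frac{76}{67} = - \frac{1}{2849} + \frac{76}{67} = \frac{216457}{190883}$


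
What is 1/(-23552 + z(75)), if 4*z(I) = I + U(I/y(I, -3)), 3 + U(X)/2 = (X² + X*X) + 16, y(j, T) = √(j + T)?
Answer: -8/187589 ≈ -4.2646e-5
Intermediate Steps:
y(j, T) = √(T + j)
U(X) = 26 + 4*X² (U(X) = -6 + 2*((X² + X*X) + 16) = -6 + 2*((X² + X²) + 16) = -6 + 2*(2*X² + 16) = -6 + 2*(16 + 2*X²) = -6 + (32 + 4*X²) = 26 + 4*X²)
z(I) = 13/2 + I/4 + I²/(-3 + I) (z(I) = (I + (26 + 4*(I/(√(-3 + I)))²))/4 = (I + (26 + 4*(I/√(-3 + I))²))/4 = (I + (26 + 4*(I²/(-3 + I))))/4 = (I + (26 + 4*I²/(-3 + I)))/4 = (26 + I + 4*I²/(-3 + I))/4 = 13/2 + I/4 + I²/(-3 + I))
1/(-23552 + z(75)) = 1/(-23552 + (-78 + 5*75² + 23*75)/(4*(-3 + 75))) = 1/(-23552 + (¼)*(-78 + 5*5625 + 1725)/72) = 1/(-23552 + (¼)*(1/72)*(-78 + 28125 + 1725)) = 1/(-23552 + (¼)*(1/72)*29772) = 1/(-23552 + 827/8) = 1/(-187589/8) = -8/187589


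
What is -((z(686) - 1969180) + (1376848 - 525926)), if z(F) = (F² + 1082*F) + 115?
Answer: -94705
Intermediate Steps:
z(F) = 115 + F² + 1082*F
-((z(686) - 1969180) + (1376848 - 525926)) = -(((115 + 686² + 1082*686) - 1969180) + (1376848 - 525926)) = -(((115 + 470596 + 742252) - 1969180) + 850922) = -((1212963 - 1969180) + 850922) = -(-756217 + 850922) = -1*94705 = -94705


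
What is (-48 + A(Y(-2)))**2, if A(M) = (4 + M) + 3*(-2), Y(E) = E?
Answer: 2704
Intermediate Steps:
A(M) = -2 + M (A(M) = (4 + M) - 6 = -2 + M)
(-48 + A(Y(-2)))**2 = (-48 + (-2 - 2))**2 = (-48 - 4)**2 = (-52)**2 = 2704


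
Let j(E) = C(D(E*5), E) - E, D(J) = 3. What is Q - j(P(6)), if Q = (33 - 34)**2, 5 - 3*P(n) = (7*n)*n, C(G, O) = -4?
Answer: -232/3 ≈ -77.333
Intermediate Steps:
P(n) = 5/3 - 7*n**2/3 (P(n) = 5/3 - 7*n*n/3 = 5/3 - 7*n**2/3)
Q = 1 (Q = (-1)**2 = 1)
j(E) = -4 - E
Q - j(P(6)) = 1 - (-4 - (5/3 - 7/3*6**2)) = 1 - (-4 - (5/3 - 7/3*36)) = 1 - (-4 - (5/3 - 84)) = 1 - (-4 - 1*(-247/3)) = 1 - (-4 + 247/3) = 1 - 1*235/3 = 1 - 235/3 = -232/3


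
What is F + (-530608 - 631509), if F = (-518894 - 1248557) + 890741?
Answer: -2038827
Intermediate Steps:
F = -876710 (F = -1767451 + 890741 = -876710)
F + (-530608 - 631509) = -876710 + (-530608 - 631509) = -876710 - 1162117 = -2038827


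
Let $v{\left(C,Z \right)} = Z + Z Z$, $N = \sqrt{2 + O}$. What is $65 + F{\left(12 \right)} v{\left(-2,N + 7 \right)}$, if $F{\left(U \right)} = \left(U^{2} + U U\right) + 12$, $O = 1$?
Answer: $17765 + 4500 \sqrt{3} \approx 25559.0$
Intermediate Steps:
$N = \sqrt{3}$ ($N = \sqrt{2 + 1} = \sqrt{3} \approx 1.732$)
$F{\left(U \right)} = 12 + 2 U^{2}$ ($F{\left(U \right)} = \left(U^{2} + U^{2}\right) + 12 = 2 U^{2} + 12 = 12 + 2 U^{2}$)
$v{\left(C,Z \right)} = Z + Z^{2}$
$65 + F{\left(12 \right)} v{\left(-2,N + 7 \right)} = 65 + \left(12 + 2 \cdot 12^{2}\right) \left(\sqrt{3} + 7\right) \left(1 + \left(\sqrt{3} + 7\right)\right) = 65 + \left(12 + 2 \cdot 144\right) \left(7 + \sqrt{3}\right) \left(1 + \left(7 + \sqrt{3}\right)\right) = 65 + \left(12 + 288\right) \left(7 + \sqrt{3}\right) \left(8 + \sqrt{3}\right) = 65 + 300 \left(7 + \sqrt{3}\right) \left(8 + \sqrt{3}\right)$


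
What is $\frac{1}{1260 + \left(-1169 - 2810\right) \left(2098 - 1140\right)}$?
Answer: $- \frac{1}{3810622} \approx -2.6242 \cdot 10^{-7}$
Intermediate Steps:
$\frac{1}{1260 + \left(-1169 - 2810\right) \left(2098 - 1140\right)} = \frac{1}{1260 - 3811882} = \frac{1}{-3810622} = - \frac{1}{3810622}$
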